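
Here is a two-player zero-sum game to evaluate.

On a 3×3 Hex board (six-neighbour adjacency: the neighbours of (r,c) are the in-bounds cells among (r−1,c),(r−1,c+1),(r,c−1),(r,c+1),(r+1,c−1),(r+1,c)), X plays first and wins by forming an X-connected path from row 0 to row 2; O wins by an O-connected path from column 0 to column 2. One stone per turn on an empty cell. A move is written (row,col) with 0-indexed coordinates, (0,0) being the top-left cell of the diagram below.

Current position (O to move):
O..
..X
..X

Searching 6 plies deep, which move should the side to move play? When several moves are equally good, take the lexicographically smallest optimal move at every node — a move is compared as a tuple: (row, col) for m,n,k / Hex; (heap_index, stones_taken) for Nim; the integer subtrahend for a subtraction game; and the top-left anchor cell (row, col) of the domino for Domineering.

O's best at [O../..X/..X]: (0,2)

[O../..X/..X] O move#1: (0,1):-1/OO./..X/..X, (0,2):+1/O.O/..X/..X*, (1,0):-1/O../O.X/..X, (1,1):-1/O../.OX/..X, (2,0):-1/O../..X/O.X, (2,1):-1/O../..X/.OX
[O.O/..X/..X] X move#2: (0,1):-1/OXO/..X/..X*, (1,0):-1/O.O/X.X/..X, (1,1):-1/O.O/.XX/..X, (2,0):-1/O.O/..X/X.X, (2,1):-1/O.O/..X/.XX
[OXO/..X/..X] O move#3: (1,0):-1/OXO/O.X/..X, (1,1):+1/OXO/.OX/..X*, (2,0):-1/OXO/..X/O.X, (2,1):-1/OXO/..X/.OX
[OXO/.OX/..X] X move#4: (1,0):-1/OXO/XOX/..X*, (2,0):-1/OXO/.OX/X.X, (2,1):-1/OXO/.OX/.XX
[OXO/XOX/..X] O move#5: (2,0):+1/OXO/XOX/O.X*, (2,1):-1/OXO/XOX/.OX
[OXO/XOX/O.X] end (terminal -1, X#6); searched O../..X/..X to 6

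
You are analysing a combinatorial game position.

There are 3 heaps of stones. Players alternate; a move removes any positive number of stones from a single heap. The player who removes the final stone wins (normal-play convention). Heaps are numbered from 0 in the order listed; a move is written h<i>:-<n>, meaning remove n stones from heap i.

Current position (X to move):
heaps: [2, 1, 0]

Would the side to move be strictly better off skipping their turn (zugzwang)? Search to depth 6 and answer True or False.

zugzwang((2,1,0), X) = False

p1 X@[(2,1,0)]: h0:-1[(1,1,0)]+1* h0:-2[(0,1,0)]-1 h1:-1[(2,0,0)]-1
p2 O@[(1,1,0)]: h0:-1[(0,1,0)]-1* h1:-1[(1,0,0)]-1
p3 X@[(0,1,0)]: h1:-1[(0,0,0)]+1*
p4 O@[(0,0,0)] terminal -1; root [(2,1,0)] d6
suppose X passes — search the same position with O to move:
pass> p1 O@[(2,1,0)]: h0:-1[(1,1,0)]+1* h0:-2[(0,1,0)]-1 h1:-1[(2,0,0)]-1
pass> p2 X@[(1,1,0)]: h0:-1[(0,1,0)]-1* h1:-1[(1,0,0)]-1
pass> p3 O@[(0,1,0)]: h1:-1[(0,0,0)]+1*
pass> p4 X@[(0,0,0)] terminal -1; root [(2,1,0)] d6
for X: play +1, pass -1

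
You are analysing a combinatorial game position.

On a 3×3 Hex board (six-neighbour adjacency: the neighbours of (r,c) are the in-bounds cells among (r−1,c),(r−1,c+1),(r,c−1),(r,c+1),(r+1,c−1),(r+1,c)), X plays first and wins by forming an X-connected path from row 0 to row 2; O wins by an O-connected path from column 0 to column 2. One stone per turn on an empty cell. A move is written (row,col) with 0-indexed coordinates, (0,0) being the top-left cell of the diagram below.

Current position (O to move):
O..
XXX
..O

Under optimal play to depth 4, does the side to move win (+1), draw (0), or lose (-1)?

p1 O@[O../XXX/..O]: (0,1)[OO./XXX/..O]-1* (0,2)[O.O/XXX/..O]-1 (2,0)[O../XXX/O.O]-1 (2,1)[O../XXX/.OO]-1
p2 X@[OO./XXX/..O]: (0,2)[OOX/XXX/..O]+1* (2,0)[OO./XXX/X.O]-1 (2,1)[OO./XXX/.XO]-1
p3 O@[OOX/XXX/..O]: (2,0)[OOX/XXX/O.O]-1* (2,1)[OOX/XXX/.OO]-1
p4 X@[OOX/XXX/O.O]: (2,1)[OOX/XXX/OXO]+1*
p5 O@[OOX/XXX/OXO] terminal -1; root [O../XXX/..O] d4

value(O../XXX/..O, O) = -1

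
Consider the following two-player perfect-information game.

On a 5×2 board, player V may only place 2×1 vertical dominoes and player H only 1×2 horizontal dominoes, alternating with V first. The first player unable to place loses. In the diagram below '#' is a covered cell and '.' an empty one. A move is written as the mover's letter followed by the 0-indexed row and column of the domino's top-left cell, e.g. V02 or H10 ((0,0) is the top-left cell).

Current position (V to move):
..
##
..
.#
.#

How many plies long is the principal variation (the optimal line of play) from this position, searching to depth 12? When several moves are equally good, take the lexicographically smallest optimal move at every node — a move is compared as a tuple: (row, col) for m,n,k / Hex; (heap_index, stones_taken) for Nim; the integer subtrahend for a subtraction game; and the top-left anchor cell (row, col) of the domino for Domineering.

PV length from [../##/../.#/.#]: 2 plies

[../##/../.#/.#] V move#1: V20:-1/../##/#./##/.#*, V30:-1/../##/../##/##
[../##/#./##/.#] H move#2: H00:+1/##/##/#./##/.#*
[##/##/#./##/.#] end (terminal -1, V#3); searched ../##/../.#/.# to 12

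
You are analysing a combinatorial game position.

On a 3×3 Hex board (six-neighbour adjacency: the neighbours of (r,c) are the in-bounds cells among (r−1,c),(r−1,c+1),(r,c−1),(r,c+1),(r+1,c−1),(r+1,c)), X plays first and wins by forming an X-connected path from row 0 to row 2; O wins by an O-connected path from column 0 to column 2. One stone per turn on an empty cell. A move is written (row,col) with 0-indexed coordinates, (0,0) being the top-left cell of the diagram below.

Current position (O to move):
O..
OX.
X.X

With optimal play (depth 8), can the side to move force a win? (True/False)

O winning at [O../OX./X.X]: False

ply 1, O at O../OX./X.X | (0,1)=-1→OO./OX./X.X*; (0,2)=-1→O.O/OX./X.X; (1,2)=-1→O../OXO/X.X; (2,1)=-1→O../OX./XOX
ply 2, X at OO./OX./X.X | (0,2)=+1→OOX/OX./X.X*; (1,2)=-1→OO./OXX/X.X; (2,1)=-1→OO./OX./XXX
ply 3: OOX/OX./X.X is terminal -1 (O); from O../OX./X.X depth 8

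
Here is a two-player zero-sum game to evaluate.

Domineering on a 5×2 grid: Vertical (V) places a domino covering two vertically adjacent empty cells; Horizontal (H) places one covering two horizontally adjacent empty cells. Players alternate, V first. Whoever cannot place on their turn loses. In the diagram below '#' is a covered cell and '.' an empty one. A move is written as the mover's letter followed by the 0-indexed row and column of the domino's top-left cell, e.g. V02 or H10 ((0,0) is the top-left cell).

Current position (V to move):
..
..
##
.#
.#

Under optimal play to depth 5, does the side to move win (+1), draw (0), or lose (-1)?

p1 V@[../../##/.#/.#]: V00[#./#./##/.#/.#]+1* V01[.#/.#/##/.#/.#]+1 V30[../../##/##/##]-1
p2 H@[#./#./##/.#/.#] terminal -1; root [../../##/.#/.#] d5

value(../../##/.#/.#, V) = +1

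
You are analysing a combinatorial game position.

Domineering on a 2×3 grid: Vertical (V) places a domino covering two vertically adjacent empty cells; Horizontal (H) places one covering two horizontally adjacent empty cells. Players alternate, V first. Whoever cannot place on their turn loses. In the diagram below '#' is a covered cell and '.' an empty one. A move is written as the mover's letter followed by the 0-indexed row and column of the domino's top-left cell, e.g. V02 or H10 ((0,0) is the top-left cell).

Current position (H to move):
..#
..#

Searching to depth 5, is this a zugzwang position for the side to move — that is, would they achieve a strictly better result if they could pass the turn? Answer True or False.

zugzwang(..#/..#, H) = False

[..#/..#] H move#1: H00:+1/###/..#*, H10:+1/..#/###
[###/..#] end (terminal -1, V#2); searched ..#/..# to 5
suppose H passes — search the same position with V to move:
pass> [..#/..#] V move#1: V00:+1/#.#/#.#*, V01:+1/.##/.##
pass> [#.#/#.#] end (terminal -1, H#2); searched ..#/..# to 5
for H: play +1, pass -1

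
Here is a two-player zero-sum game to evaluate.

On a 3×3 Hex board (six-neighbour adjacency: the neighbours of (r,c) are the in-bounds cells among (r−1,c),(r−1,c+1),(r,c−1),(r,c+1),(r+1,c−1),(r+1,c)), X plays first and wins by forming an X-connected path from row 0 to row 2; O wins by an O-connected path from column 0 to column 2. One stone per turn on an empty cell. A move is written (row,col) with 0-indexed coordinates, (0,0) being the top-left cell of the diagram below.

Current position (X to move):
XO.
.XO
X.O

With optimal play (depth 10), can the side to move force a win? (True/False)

p1 X@[XO./.XO/X.O]: (0,2)[XOX/.XO/X.O]+1* (1,0)[XO./XXO/X.O]+1 (2,1)[XO./.XO/XXO]+1
p2 O@[XOX/.XO/X.O] terminal -1; root [XO./.XO/X.O] d10

X winning at [XO./.XO/X.O]: True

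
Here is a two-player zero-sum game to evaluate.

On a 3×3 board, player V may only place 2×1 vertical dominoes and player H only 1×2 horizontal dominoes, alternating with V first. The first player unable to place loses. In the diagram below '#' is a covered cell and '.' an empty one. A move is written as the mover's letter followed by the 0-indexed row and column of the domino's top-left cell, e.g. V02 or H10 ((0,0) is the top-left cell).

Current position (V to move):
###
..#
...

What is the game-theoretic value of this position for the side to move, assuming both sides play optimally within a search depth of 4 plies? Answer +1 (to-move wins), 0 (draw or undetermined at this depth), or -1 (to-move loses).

value(###/..#/..., V) = +1

ply 1, V at ###/..#/... | V10=-1→###/#.#/#..; V11=+1→###/.##/.#.*
ply 2: ###/.##/.#. is terminal -1 (H); from ###/..#/... depth 4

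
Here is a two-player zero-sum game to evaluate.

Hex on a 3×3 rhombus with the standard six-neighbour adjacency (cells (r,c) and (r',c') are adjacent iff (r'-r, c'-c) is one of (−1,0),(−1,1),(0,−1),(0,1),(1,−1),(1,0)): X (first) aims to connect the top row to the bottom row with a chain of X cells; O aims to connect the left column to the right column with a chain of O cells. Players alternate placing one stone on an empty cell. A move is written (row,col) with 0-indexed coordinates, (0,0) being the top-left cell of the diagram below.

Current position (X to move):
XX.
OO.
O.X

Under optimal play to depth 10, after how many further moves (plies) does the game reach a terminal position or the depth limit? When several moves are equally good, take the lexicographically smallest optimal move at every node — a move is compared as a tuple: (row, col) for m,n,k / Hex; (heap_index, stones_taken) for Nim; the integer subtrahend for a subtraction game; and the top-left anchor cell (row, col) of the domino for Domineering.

p1 X@[XX./OO./O.X]: (0,2)[XXX/OO./O.X]-1* (1,2)[XX./OOX/O.X]-1 (2,1)[XX./OO./OXX]-1
p2 O@[XXX/OO./O.X]: (1,2)[XXX/OOO/O.X]+1* (2,1)[XXX/OO./OOX]-1
p3 X@[XXX/OOO/O.X] terminal -1; root [XX./OO./O.X] d10

PV length from [XX./OO./O.X]: 2 plies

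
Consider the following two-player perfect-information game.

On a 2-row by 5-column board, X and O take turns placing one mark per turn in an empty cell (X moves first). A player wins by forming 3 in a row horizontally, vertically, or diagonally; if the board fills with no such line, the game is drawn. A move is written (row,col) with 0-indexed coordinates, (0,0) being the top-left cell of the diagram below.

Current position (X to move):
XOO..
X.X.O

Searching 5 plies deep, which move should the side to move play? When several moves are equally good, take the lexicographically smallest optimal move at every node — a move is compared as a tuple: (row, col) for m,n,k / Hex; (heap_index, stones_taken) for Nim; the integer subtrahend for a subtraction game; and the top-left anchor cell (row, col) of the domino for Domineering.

X's best at [XOO../X.X.O]: (1,1)

p1 X@[XOO../X.X.O]: (0,3)[XOOX./X.X.O]+0 (0,4)[XOO.X/X.X.O]-1 (1,1)[XOO../XXX.O]+1* (1,3)[XOO../X.XXO]-1
p2 O@[XOO../XXX.O] terminal -1; root [XOO../X.X.O] d5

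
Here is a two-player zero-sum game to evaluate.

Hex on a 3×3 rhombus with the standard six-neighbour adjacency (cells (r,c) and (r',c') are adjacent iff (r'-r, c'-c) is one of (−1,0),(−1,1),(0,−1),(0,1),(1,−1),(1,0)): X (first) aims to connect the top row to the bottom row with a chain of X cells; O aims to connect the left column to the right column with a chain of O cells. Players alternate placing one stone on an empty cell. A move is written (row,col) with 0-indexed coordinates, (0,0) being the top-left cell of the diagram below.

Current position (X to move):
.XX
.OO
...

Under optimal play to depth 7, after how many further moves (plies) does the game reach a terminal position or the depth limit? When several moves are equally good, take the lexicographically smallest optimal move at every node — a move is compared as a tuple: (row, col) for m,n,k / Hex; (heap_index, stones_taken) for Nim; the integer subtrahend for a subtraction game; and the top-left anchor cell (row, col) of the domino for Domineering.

[.XX/.OO/...] X move#1: (0,0):-1/XXX/.OO/...*, (1,0):-1/.XX/XOO/..., (2,0):-1/.XX/.OO/X.., (2,1):-1/.XX/.OO/.X., (2,2):-1/.XX/.OO/..X
[XXX/.OO/...] O move#2: (1,0):+1/XXX/OOO/...*, (2,0):+1/XXX/.OO/O.., (2,1):+1/XXX/.OO/.O., (2,2):+1/XXX/.OO/..O
[XXX/OOO/...] end (terminal -1, X#3); searched .XX/.OO/... to 7

PV length from [.XX/.OO/...]: 2 plies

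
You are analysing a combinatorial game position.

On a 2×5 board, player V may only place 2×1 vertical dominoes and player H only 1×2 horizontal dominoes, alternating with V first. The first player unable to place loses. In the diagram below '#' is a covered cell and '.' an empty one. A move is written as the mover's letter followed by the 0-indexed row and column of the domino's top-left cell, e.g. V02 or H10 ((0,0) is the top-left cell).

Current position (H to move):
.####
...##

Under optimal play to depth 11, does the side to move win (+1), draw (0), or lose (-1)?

p1 H@[.####/...##]: H10[.####/##.##]+1* H11[.####/.####]-1
p2 V@[.####/##.##] terminal -1; root [.####/...##] d11

value(.####/...##, H) = +1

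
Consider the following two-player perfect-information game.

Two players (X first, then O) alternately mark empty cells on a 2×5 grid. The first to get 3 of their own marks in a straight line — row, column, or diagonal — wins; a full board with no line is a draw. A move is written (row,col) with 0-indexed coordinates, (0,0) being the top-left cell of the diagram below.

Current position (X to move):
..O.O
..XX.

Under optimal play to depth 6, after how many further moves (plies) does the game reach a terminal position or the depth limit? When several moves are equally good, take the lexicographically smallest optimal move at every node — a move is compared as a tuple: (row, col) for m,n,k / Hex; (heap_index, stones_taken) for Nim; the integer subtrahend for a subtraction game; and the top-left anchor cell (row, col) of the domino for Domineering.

PV length from [..O.O/..XX.]: 5 plies

ply 1, X at ..O.O/..XX. | (0,0)=-1→X.O.O/..XX.; (0,1)=-1→.XO.O/..XX.; (0,3)=+1→..OXO/..XX.*; (1,0)=-1→..O.O/X.XX.; (1,1)=+1→..O.O/.XXX.; (1,4)=+1→..O.O/..XXX
ply 2, O at ..OXO/..XX. | (0,0)=-1→O.OXO/..XX.*; (0,1)=-1→.OOXO/..XX.; (1,0)=-1→..OXO/O.XX.; (1,1)=-1→..OXO/.OXX.; (1,4)=-1→..OXO/..XXO
ply 3, X at O.OXO/..XX. | (0,1)=+1→OXOXO/..XX.*; (1,0)=-1→O.OXO/X.XX.; (1,1)=+1→O.OXO/.XXX.; (1,4)=+1→O.OXO/..XXX
ply 4, O at OXOXO/..XX. | (1,0)=-1→OXOXO/O.XX.*; (1,1)=-1→OXOXO/.OXX.; (1,4)=-1→OXOXO/..XXO
ply 5, X at OXOXO/O.XX. | (1,1)=+1→OXOXO/OXXX.*; (1,4)=+1→OXOXO/O.XXX
ply 6: OXOXO/OXXX. is terminal -1 (O); from ..O.O/..XX. depth 6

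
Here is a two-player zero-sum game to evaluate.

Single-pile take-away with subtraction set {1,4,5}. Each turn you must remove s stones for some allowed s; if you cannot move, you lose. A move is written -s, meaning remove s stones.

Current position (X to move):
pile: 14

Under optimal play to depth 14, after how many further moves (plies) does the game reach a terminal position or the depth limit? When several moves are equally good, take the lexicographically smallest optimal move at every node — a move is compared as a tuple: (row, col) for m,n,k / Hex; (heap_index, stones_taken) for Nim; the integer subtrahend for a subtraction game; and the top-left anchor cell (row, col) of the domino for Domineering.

ply 1, X at 14 | -1=-1→13; -4=+1→10*; -5=-1→9
ply 2, O at 10 | -1=-1→9*; -4=-1→6; -5=-1→5
ply 3, X at 9 | -1=+1→8*; -4=-1→5; -5=-1→4
ply 4, O at 8 | -1=-1→7*; -4=-1→4; -5=-1→3
ply 5, X at 7 | -1=-1→6; -4=-1→3; -5=+1→2*
ply 6, O at 2 | -1=-1→1*
ply 7, X at 1 | -1=+1→0*
ply 8: 0 is terminal -1 (O); from 14 depth 14

PV length from [14]: 7 plies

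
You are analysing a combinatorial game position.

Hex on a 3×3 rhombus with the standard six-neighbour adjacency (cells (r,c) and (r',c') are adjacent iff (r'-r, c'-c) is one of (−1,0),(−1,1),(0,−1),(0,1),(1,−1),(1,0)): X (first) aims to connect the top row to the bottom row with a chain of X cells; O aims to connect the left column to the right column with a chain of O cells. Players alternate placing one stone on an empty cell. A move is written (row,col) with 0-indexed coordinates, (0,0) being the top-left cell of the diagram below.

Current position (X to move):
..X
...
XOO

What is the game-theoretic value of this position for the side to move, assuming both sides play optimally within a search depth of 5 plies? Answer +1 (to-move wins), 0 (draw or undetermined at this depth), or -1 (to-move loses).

[..X/.../XOO] X move#1: (0,0):+1/X.X/.../XOO*, (0,1):+1/.XX/.../XOO, (1,0):+1/..X/X../XOO, (1,1):+1/..X/.X./XOO, (1,2):+1/..X/..X/XOO
[X.X/.../XOO] O move#2: (0,1):-1/XOX/.../XOO*, (1,0):-1/X.X/O../XOO, (1,1):-1/X.X/.O./XOO, (1,2):-1/X.X/..O/XOO
[XOX/.../XOO] X move#3: (1,0):+1/XOX/X../XOO*, (1,1):+1/XOX/.X./XOO, (1,2):+1/XOX/..X/XOO
[XOX/X../XOO] end (terminal -1, O#4); searched ..X/.../XOO to 5

value(..X/.../XOO, X) = +1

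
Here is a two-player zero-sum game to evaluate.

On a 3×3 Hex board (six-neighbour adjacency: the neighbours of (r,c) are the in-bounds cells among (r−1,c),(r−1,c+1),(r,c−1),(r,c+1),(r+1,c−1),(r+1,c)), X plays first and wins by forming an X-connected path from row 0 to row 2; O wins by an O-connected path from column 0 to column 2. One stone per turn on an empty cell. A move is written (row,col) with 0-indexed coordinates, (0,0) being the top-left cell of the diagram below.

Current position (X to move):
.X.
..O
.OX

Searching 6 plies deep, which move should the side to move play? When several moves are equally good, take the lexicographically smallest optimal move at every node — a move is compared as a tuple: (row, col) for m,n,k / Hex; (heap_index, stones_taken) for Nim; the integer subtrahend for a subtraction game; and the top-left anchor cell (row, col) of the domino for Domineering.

ply 1, X at .X./..O/.OX | (0,0)=-1→XX./..O/.OX; (0,2)=-1→.XX/..O/.OX; (1,0)=-1→.X./X.O/.OX; (1,1)=-1→.X./.XO/.OX; (2,0)=+1→.X./..O/XOX*
ply 2, O at .X./..O/XOX | (0,0)=-1→OX./..O/XOX*; (0,2)=-1→.XO/..O/XOX; (1,0)=-1→.X./O.O/XOX; (1,1)=-1→.X./.OO/XOX
ply 3, X at OX./..O/XOX | (0,2)=+1→OXX/..O/XOX*; (1,0)=+1→OX./X.O/XOX; (1,1)=+1→OX./.XO/XOX
ply 4, O at OXX/..O/XOX | (1,0)=-1→OXX/O.O/XOX*; (1,1)=-1→OXX/.OO/XOX
ply 5, X at OXX/O.O/XOX | (1,1)=+1→OXX/OXO/XOX*
ply 6: OXX/OXO/XOX is terminal -1 (O); from .X./..O/.OX depth 6

X's best at [.X./..O/.OX]: (2,0)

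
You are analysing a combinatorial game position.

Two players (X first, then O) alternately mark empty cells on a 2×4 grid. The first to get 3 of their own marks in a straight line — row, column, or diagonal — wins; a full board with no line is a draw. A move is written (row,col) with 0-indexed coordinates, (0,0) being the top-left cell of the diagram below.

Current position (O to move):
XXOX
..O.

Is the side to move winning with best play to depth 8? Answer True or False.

[XXOX/..O.] O move#1: (1,0):+0/XXOX/O.O., (1,1):+1/XXOX/.OO.*, (1,3):+0/XXOX/..OO
[XXOX/.OO.] X move#2: (1,0):-1/XXOX/XOO.*, (1,3):-1/XXOX/.OOX
[XXOX/XOO.] O move#3: (1,3):+1/XXOX/XOOO*
[XXOX/XOOO] end (terminal -1, X#4); searched XXOX/..O. to 8

O winning at [XXOX/..O.]: True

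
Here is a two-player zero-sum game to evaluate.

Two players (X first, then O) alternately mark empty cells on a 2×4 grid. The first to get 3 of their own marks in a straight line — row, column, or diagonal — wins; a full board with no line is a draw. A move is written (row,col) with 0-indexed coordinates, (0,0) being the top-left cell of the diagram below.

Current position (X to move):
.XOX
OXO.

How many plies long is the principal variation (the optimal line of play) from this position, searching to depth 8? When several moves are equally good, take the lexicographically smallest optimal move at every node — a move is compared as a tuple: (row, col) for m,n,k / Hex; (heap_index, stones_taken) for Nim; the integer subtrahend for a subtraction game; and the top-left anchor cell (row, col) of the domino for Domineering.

PV length from [.XOX/OXO.]: 2 plies

p1 X@[.XOX/OXO.]: (0,0)[XXOX/OXO.]+0* (1,3)[.XOX/OXOX]+0
p2 O@[XXOX/OXO.]: (1,3)[XXOX/OXOO]+0*
p3 X@[XXOX/OXOO] terminal +0; root [.XOX/OXO.] d8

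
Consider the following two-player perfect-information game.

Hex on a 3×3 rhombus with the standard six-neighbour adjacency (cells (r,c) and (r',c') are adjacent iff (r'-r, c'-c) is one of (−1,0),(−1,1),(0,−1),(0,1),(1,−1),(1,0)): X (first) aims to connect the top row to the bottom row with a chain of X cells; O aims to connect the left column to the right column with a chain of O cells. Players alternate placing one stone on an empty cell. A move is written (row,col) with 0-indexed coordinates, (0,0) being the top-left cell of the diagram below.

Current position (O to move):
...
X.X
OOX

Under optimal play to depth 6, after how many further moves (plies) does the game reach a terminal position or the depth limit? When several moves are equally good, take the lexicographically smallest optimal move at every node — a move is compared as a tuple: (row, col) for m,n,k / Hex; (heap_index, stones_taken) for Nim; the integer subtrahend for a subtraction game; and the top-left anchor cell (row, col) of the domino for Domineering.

PV length from [.../X.X/OOX]: 4 plies

p1 O@[.../X.X/OOX]: (0,0)[O../X.X/OOX]-1* (0,1)[.O./X.X/OOX]-1 (0,2)[..O/X.X/OOX]-1 (1,1)[.../XOX/OOX]-1
p2 X@[O../X.X/OOX]: (0,1)[OX./X.X/OOX]+1* (0,2)[O.X/X.X/OOX]+1 (1,1)[O../XXX/OOX]+1
p3 O@[OX./X.X/OOX]: (0,2)[OXO/X.X/OOX]-1* (1,1)[OX./XOX/OOX]-1
p4 X@[OXO/X.X/OOX]: (1,1)[OXO/XXX/OOX]+1*
p5 O@[OXO/XXX/OOX] terminal -1; root [.../X.X/OOX] d6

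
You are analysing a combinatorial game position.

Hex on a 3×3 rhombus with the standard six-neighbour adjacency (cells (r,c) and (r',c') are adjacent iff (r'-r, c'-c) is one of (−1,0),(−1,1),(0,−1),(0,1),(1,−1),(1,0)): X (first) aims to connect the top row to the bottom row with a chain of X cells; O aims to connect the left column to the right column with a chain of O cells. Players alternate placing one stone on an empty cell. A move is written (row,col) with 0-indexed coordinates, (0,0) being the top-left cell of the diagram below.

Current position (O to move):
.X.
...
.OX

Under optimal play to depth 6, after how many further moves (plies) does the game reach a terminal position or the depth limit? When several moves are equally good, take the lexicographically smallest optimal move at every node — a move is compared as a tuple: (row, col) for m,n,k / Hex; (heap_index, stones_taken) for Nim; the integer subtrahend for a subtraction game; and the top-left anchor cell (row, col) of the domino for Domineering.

p1 O@[.X./.../.OX]: (0,0)[OX./.../.OX]-1 (0,2)[.XO/.../.OX]-1 (1,0)[.X./O../.OX]-1 (1,1)[.X./.O./.OX]+1* (1,2)[.X./..O/.OX]-1 (2,0)[.X./.../OOX]-1
p2 X@[.X./.O./.OX]: (0,0)[XX./.O./.OX]-1* (0,2)[.XX/.O./.OX]-1 (1,0)[.X./XO./.OX]-1 (1,2)[.X./.OX/.OX]-1 (2,0)[.X./.O./XOX]-1
p3 O@[XX./.O./.OX]: (0,2)[XXO/.O./.OX]+1* (1,0)[XX./OO./.OX]+1 (1,2)[XX./.OO/.OX]+1 (2,0)[XX./.O./OOX]+1
p4 X@[XXO/.O./.OX]: (1,0)[XXO/XO./.OX]-1* (1,2)[XXO/.OX/.OX]-1 (2,0)[XXO/.O./XOX]-1
p5 O@[XXO/XO./.OX]: (1,2)[XXO/XOO/.OX]-1 (2,0)[XXO/XO./OOX]+1*
p6 X@[XXO/XO./OOX] terminal -1; root [.X./.../.OX] d6

PV length from [.X./.../.OX]: 5 plies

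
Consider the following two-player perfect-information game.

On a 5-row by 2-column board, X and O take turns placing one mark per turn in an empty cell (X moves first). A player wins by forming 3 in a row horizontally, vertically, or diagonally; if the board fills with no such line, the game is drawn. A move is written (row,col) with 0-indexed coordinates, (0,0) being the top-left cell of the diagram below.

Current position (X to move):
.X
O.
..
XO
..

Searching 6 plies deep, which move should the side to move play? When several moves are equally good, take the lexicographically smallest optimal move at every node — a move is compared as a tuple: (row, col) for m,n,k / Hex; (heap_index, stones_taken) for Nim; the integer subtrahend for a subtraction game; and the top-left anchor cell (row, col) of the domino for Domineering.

X's best at [.X/O./../XO/..]: (1,1)

[.X/O./../XO/..] X move#1: (0,0):-1/XX/O./../XO/.., (1,1):+0/.X/OX/../XO/..*, (2,0):+0/.X/O./X./XO/.., (2,1):+0/.X/O./.X/XO/.., (4,0):-1/.X/O./../XO/X., (4,1):+0/.X/O./../XO/.X
[.X/OX/../XO/..] O move#2: (0,0):-1/OX/OX/../XO/.., (2,0):-1/.X/OX/O./XO/.., (2,1):+0/.X/OX/.O/XO/..*, (4,0):-1/.X/OX/../XO/O., (4,1):-1/.X/OX/../XO/.O
[.X/OX/.O/XO/..] X move#3: (0,0):-1/XX/OX/.O/XO/.., (2,0):-1/.X/OX/XO/XO/.., (4,0):-1/.X/OX/.O/XO/X., (4,1):+0/.X/OX/.O/XO/.X*
[.X/OX/.O/XO/.X] O move#4: (0,0):+0/OX/OX/.O/XO/.X*, (2,0):+0/.X/OX/OO/XO/.X, (4,0):+0/.X/OX/.O/XO/OX
[OX/OX/.O/XO/.X] X move#5: (2,0):+0/OX/OX/XO/XO/.X*, (4,0):-1/OX/OX/.O/XO/XX
[OX/OX/XO/XO/.X] O move#6: (4,0):+0/OX/OX/XO/XO/OX*
[OX/OX/XO/XO/OX] end (terminal +0, X#7); searched .X/O./../XO/.. to 6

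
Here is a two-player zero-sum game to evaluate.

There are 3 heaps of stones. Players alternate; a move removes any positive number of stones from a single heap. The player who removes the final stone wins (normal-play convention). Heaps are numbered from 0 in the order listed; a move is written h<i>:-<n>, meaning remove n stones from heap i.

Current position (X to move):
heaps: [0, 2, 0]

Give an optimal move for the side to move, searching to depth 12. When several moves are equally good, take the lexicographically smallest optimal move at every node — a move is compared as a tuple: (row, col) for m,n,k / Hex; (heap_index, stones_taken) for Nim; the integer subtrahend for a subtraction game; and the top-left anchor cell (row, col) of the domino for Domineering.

[(0,2,0)] X move#1: h1:-1:-1/(0,1,0), h1:-2:+1/(0,0,0)*
[(0,0,0)] end (terminal -1, O#2); searched (0,2,0) to 12

X's best at [(0,2,0)]: h1:-2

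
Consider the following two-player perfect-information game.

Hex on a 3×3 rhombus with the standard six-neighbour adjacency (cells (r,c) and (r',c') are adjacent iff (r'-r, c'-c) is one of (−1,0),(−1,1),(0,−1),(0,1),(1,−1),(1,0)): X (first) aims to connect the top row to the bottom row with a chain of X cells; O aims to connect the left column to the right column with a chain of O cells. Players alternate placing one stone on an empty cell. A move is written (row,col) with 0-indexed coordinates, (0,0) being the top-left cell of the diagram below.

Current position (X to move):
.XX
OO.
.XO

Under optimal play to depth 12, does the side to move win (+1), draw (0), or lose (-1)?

value(.XX/OO./.XO, X) = +1

p1 X@[.XX/OO./.XO]: (0,0)[XXX/OO./.XO]-1 (1,2)[.XX/OOX/.XO]+1* (2,0)[.XX/OO./XXO]-1
p2 O@[.XX/OOX/.XO] terminal -1; root [.XX/OO./.XO] d12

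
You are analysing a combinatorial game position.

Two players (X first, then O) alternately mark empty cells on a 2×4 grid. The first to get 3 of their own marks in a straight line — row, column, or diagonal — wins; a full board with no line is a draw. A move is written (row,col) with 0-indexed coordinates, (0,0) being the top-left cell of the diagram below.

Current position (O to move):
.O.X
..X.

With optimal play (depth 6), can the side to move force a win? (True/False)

O winning at [.O.X/..X.]: False

ply 1, O at .O.X/..X. | (0,0)=+0→OO.X/..X.*; (0,2)=+0→.OOX/..X.; (1,0)=+0→.O.X/O.X.; (1,1)=+0→.O.X/.OX.; (1,3)=+0→.O.X/..XO
ply 2, X at OO.X/..X. | (0,2)=+0→OOXX/..X.*; (1,0)=-1→OO.X/X.X.; (1,1)=-1→OO.X/.XX.; (1,3)=-1→OO.X/..XX
ply 3, O at OOXX/..X. | (1,0)=+0→OOXX/O.X.*; (1,1)=+0→OOXX/.OX.; (1,3)=+0→OOXX/..XO
ply 4, X at OOXX/O.X. | (1,1)=+0→OOXX/OXX.*; (1,3)=+0→OOXX/O.XX
ply 5, O at OOXX/OXX. | (1,3)=+0→OOXX/OXXO*
ply 6: OOXX/OXXO is terminal +0 (X); from .O.X/..X. depth 6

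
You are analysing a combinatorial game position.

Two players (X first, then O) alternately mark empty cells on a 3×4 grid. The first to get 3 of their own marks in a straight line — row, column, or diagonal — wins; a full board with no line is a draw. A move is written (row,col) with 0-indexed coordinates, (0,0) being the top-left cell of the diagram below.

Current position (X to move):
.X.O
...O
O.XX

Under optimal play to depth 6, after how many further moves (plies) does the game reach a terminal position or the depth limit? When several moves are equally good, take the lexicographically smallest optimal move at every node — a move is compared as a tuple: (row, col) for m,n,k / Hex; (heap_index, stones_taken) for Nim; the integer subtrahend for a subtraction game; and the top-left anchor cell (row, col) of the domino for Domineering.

[.X.O/...O/O.XX] X move#1: (0,0):+1/XX.O/...O/O.XX*, (0,2):+1/.XXO/...O/O.XX, (1,0):+1/.X.O/X..O/O.XX, (1,1):+1/.X.O/.X.O/O.XX, (1,2):+1/.X.O/..XO/O.XX, (2,1):+1/.X.O/...O/OXXX
[XX.O/...O/O.XX] O move#2: (0,2):-1/XXOO/...O/O.XX*, (1,0):-1/XX.O/O..O/O.XX, (1,1):-1/XX.O/.O.O/O.XX, (1,2):-1/XX.O/..OO/O.XX, (2,1):-1/XX.O/...O/OOXX
[XXOO/...O/O.XX] X move#3: (1,0):-1/XXOO/X..O/O.XX, (1,1):+1/XXOO/.X.O/O.XX*, (1,2):+1/XXOO/..XO/O.XX, (2,1):+1/XXOO/...O/OXXX
[XXOO/.X.O/O.XX] end (terminal -1, O#4); searched .X.O/...O/O.XX to 6

PV length from [.X.O/...O/O.XX]: 3 plies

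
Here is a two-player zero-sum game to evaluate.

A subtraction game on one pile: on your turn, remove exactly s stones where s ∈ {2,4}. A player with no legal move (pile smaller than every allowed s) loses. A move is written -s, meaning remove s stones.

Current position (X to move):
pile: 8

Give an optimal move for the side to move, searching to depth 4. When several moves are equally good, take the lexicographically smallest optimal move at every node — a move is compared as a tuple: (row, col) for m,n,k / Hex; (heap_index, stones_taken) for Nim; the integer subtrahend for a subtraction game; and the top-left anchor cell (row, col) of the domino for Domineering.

X's best at [8]: -2

ply 1, X at 8 | -2=+1→6*; -4=-1→4
ply 2, O at 6 | -2=-1→4*; -4=-1→2
ply 3, X at 4 | -2=-1→2; -4=+1→0*
ply 4: 0 is terminal -1 (O); from 8 depth 4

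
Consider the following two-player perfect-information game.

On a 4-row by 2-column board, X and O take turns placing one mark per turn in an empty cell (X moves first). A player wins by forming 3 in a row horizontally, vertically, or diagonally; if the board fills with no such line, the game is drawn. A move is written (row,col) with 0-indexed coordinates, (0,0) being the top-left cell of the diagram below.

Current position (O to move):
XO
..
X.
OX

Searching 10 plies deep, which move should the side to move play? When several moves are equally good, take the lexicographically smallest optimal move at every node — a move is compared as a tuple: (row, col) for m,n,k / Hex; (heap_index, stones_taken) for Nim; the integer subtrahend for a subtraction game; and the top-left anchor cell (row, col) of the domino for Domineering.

O's best at [XO/../X./OX]: (1,0)

[XO/../X./OX] O move#1: (1,0):+0/XO/O./X./OX*, (1,1):-1/XO/.O/X./OX, (2,1):-1/XO/../XO/OX
[XO/O./X./OX] X move#2: (1,1):+0/XO/OX/X./OX*, (2,1):+0/XO/O./XX/OX
[XO/OX/X./OX] O move#3: (2,1):+0/XO/OX/XO/OX*
[XO/OX/XO/OX] end (terminal +0, X#4); searched XO/../X./OX to 10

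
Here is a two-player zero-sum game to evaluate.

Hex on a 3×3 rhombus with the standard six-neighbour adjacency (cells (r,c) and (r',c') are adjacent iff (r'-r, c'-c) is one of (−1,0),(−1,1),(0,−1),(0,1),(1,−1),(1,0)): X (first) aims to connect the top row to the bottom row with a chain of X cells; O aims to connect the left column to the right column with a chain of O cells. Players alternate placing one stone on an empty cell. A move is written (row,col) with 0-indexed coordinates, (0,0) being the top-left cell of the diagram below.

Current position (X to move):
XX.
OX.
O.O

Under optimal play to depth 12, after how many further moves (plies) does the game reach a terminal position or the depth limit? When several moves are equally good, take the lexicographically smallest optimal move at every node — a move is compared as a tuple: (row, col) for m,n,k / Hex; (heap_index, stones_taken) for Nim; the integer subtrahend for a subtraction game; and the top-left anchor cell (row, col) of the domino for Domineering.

PV length from [XX./OX./O.O]: 1 ply

ply 1, X at XX./OX./O.O | (0,2)=-1→XXX/OX./O.O; (1,2)=-1→XX./OXX/O.O; (2,1)=+1→XX./OX./OXO*
ply 2: XX./OX./OXO is terminal -1 (O); from XX./OX./O.O depth 12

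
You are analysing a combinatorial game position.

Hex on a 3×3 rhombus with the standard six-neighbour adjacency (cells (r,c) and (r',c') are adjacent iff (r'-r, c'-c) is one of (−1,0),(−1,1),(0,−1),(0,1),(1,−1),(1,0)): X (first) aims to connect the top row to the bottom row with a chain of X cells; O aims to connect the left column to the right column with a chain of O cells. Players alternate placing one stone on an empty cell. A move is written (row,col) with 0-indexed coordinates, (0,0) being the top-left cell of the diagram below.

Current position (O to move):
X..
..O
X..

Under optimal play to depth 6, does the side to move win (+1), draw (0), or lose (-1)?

value(X../..O/X.., O) = -1

[X../..O/X..] O move#1: (0,1):-1/XO./..O/X..*, (0,2):-1/X.O/..O/X.., (1,0):-1/X../O.O/X.., (1,1):-1/X../.OO/X.., (2,1):-1/X../..O/XO., (2,2):-1/X../..O/X.O
[XO./..O/X..] X move#2: (0,2):+1/XOX/..O/X..*, (1,0):+1/XO./X.O/X.., (1,1):+1/XO./.XO/X.., (2,1):-1/XO./..O/XX., (2,2):-1/XO./..O/X.X
[XOX/..O/X..] O move#3: (1,0):-1/XOX/O.O/X..*, (1,1):-1/XOX/.OO/X.., (2,1):-1/XOX/..O/XO., (2,2):-1/XOX/..O/X.O
[XOX/O.O/X..] X move#4: (1,1):+1/XOX/OXO/X..*, (2,1):-1/XOX/O.O/XX., (2,2):-1/XOX/O.O/X.X
[XOX/OXO/X..] end (terminal -1, O#5); searched X../..O/X.. to 6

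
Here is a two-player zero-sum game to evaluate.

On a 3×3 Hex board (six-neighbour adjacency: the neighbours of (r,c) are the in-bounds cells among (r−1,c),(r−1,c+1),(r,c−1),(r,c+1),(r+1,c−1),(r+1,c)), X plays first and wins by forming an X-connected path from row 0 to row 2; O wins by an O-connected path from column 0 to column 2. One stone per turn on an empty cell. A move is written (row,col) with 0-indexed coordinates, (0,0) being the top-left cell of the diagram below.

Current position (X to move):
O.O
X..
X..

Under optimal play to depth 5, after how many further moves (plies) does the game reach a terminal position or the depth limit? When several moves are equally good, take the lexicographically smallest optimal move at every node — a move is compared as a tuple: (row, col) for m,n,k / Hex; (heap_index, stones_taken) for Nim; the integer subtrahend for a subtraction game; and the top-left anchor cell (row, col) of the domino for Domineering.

PV length from [O.O/X../X..]: 1 ply

[O.O/X../X..] X move#1: (0,1):+1/OXO/X../X..*, (1,1):-1/O.O/XX./X.., (1,2):-1/O.O/X.X/X.., (2,1):-1/O.O/X../XX., (2,2):-1/O.O/X../X.X
[OXO/X../X..] end (terminal -1, O#2); searched O.O/X../X.. to 5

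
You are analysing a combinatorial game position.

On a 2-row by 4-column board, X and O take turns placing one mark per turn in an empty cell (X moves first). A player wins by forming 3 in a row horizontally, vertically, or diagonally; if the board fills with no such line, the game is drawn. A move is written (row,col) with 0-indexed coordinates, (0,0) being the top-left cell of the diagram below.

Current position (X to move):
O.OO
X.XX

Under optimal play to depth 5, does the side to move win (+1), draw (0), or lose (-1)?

p1 X@[O.OO/X.XX]: (0,1)[OXOO/X.XX]+0 (1,1)[O.OO/XXXX]+1*
p2 O@[O.OO/XXXX] terminal -1; root [O.OO/X.XX] d5

value(O.OO/X.XX, X) = +1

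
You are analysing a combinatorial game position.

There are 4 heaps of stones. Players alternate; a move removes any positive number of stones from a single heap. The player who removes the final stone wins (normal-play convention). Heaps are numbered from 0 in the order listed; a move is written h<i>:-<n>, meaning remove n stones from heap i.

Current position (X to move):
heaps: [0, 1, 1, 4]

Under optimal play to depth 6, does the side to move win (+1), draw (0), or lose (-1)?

value((0,1,1,4), X) = +1

[(0,1,1,4)] X move#1: h1:-1:-1/(0,0,1,4), h2:-1:-1/(0,1,0,4), h3:-1:-1/(0,1,1,3), h3:-2:-1/(0,1,1,2), h3:-3:-1/(0,1,1,1), h3:-4:+1/(0,1,1,0)*
[(0,1,1,0)] O move#2: h1:-1:-1/(0,0,1,0)*, h2:-1:-1/(0,1,0,0)
[(0,0,1,0)] X move#3: h2:-1:+1/(0,0,0,0)*
[(0,0,0,0)] end (terminal -1, O#4); searched (0,1,1,4) to 6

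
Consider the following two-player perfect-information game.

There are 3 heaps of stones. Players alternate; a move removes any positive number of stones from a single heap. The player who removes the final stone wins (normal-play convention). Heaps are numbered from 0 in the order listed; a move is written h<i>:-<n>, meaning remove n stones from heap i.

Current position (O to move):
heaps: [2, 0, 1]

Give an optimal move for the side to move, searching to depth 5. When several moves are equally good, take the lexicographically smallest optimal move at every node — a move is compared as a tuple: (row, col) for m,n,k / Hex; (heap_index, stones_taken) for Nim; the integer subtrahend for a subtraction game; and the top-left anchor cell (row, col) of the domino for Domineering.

p1 O@[(2,0,1)]: h0:-1[(1,0,1)]+1* h0:-2[(0,0,1)]-1 h2:-1[(2,0,0)]-1
p2 X@[(1,0,1)]: h0:-1[(0,0,1)]-1* h2:-1[(1,0,0)]-1
p3 O@[(0,0,1)]: h2:-1[(0,0,0)]+1*
p4 X@[(0,0,0)] terminal -1; root [(2,0,1)] d5

O's best at [(2,0,1)]: h0:-1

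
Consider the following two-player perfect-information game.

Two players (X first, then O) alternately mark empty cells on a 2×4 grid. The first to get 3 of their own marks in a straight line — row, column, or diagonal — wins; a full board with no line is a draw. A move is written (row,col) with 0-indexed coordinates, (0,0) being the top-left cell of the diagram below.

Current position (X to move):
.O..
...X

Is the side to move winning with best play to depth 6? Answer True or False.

X winning at [.O../...X]: False

ply 1, X at .O../...X | (0,0)=+0→XO../...X*; (0,2)=+0→.OX./...X; (0,3)=+0→.O.X/...X; (1,0)=-1→.O../X..X; (1,1)=+0→.O../.X.X; (1,2)=+0→.O../..XX
ply 2, O at XO../...X | (0,2)=+0→XOO./...X*; (0,3)=+0→XO.O/...X; (1,0)=+0→XO../O..X; (1,1)=+0→XO../.O.X; (1,2)=+0→XO../..OX
ply 3, X at XOO./...X | (0,3)=+0→XOOX/...X*; (1,0)=-1→XOO./X..X; (1,1)=-1→XOO./.X.X; (1,2)=-1→XOO./..XX
ply 4, O at XOOX/...X | (1,0)=+0→XOOX/O..X*; (1,1)=+0→XOOX/.O.X; (1,2)=+0→XOOX/..OX
ply 5, X at XOOX/O..X | (1,1)=+0→XOOX/OX.X*; (1,2)=+0→XOOX/O.XX
ply 6, O at XOOX/OX.X | (1,2)=+0→XOOX/OXOX*
ply 7: XOOX/OXOX is terminal +0 (X); from .O../...X depth 6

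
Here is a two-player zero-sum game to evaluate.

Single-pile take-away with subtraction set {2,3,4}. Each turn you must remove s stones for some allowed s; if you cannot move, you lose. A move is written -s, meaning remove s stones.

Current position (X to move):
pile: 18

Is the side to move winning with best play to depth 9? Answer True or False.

X winning at [18]: False

[18] X move#1: -2:-1/16*, -3:-1/15, -4:-1/14
[16] O move#2: -2:-1/14, -3:+1/13*, -4:+1/12
[13] X move#3: -2:-1/11*, -3:-1/10, -4:-1/9
[11] O move#4: -2:-1/9, -3:-1/8, -4:+1/7*
[7] X move#5: -2:-1/5*, -3:-1/4, -4:-1/3
[5] O move#6: -2:-1/3, -3:-1/2, -4:+1/1*
[1] end (terminal -1, X#7); searched 18 to 9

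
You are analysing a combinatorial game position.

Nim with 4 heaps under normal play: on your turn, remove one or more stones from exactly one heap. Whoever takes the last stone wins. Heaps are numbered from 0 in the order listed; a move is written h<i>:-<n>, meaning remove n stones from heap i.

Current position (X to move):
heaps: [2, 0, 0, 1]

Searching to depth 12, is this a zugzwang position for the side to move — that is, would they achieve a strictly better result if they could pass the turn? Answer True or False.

zugzwang((2,0,0,1), X) = False

p1 X@[(2,0,0,1)]: h0:-1[(1,0,0,1)]+1* h0:-2[(0,0,0,1)]-1 h3:-1[(2,0,0,0)]-1
p2 O@[(1,0,0,1)]: h0:-1[(0,0,0,1)]-1* h3:-1[(1,0,0,0)]-1
p3 X@[(0,0,0,1)]: h3:-1[(0,0,0,0)]+1*
p4 O@[(0,0,0,0)] terminal -1; root [(2,0,0,1)] d12
suppose X passes — search the same position with O to move:
pass> p1 O@[(2,0,0,1)]: h0:-1[(1,0,0,1)]+1* h0:-2[(0,0,0,1)]-1 h3:-1[(2,0,0,0)]-1
pass> p2 X@[(1,0,0,1)]: h0:-1[(0,0,0,1)]-1* h3:-1[(1,0,0,0)]-1
pass> p3 O@[(0,0,0,1)]: h3:-1[(0,0,0,0)]+1*
pass> p4 X@[(0,0,0,0)] terminal -1; root [(2,0,0,1)] d12
for X: play +1, pass -1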